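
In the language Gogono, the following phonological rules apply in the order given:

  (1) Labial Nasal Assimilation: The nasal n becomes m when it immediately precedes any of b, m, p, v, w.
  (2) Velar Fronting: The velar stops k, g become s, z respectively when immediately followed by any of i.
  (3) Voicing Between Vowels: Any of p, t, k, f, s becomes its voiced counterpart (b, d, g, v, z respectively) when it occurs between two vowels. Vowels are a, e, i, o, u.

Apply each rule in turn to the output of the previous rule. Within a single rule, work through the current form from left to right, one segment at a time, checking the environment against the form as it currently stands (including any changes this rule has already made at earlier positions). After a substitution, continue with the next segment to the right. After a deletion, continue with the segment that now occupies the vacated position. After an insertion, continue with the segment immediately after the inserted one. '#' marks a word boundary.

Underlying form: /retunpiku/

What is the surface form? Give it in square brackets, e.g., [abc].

[redumpigu]

(1) Labial Nasal Assimilation: [retunpiku] → [retumpiku]
(2) Velar Fronting: no change — [retumpiku]
(3) Voicing Between Vowels: [retumpiku] → [redumpigu]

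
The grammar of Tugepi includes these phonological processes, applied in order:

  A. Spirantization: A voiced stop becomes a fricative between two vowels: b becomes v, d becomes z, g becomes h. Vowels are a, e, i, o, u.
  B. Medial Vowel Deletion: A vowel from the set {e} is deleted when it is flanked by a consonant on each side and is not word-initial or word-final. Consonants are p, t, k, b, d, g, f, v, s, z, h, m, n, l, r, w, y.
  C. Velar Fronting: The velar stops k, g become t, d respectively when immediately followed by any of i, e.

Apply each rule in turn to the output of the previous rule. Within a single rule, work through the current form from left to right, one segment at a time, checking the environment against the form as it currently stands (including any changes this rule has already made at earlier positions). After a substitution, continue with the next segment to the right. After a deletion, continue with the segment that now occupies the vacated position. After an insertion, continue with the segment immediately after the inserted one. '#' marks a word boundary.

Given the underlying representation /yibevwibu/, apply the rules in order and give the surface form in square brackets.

A Spirantization: [yibevwibu] → [yivevwivu]
B Medial Vowel Deletion: [yivevwivu] → [yivvwivu]
C Velar Fronting: no change — [yivvwivu]

[yivvwivu]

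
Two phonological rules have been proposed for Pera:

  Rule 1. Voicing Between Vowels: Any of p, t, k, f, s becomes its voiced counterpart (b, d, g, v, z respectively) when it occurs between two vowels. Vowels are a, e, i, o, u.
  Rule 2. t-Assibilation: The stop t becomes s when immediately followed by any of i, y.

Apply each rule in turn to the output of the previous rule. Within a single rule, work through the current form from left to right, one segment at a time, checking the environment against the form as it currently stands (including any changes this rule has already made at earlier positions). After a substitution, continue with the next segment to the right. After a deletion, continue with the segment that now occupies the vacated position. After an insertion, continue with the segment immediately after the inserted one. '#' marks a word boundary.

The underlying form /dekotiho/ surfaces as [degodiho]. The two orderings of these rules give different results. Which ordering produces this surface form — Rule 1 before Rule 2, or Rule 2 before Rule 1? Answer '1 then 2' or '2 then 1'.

Order 1 then 2:
  1 Voicing Between Vowels: [dekotiho] → [degodiho]
  2 t-Assibilation: no change — [degodiho]
  result: [degodiho]
Order 2 then 1:
  2 t-Assibilation: [dekotiho] → [dekosiho]
  1 Voicing Between Vowels: [dekosiho] → [degoziho]
  result: [degoziho]

1 then 2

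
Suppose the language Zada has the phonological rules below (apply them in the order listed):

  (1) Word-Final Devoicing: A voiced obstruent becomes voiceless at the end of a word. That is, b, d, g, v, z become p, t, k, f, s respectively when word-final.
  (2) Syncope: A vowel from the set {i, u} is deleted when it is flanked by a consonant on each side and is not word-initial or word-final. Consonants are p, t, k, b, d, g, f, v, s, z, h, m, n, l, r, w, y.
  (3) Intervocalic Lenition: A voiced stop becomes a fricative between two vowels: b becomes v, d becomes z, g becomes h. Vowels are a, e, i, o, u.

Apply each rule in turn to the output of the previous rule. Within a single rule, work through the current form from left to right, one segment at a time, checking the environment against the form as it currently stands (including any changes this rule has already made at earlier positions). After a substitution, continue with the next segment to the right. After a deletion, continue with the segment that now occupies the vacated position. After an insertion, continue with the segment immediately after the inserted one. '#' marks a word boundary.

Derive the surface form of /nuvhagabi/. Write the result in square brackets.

(1) Word-Final Devoicing: no change — [nuvhagabi]
(2) Syncope: [nuvhagabi] → [nvhagabi]
(3) Intervocalic Lenition: [nvhagabi] → [nvhahavi]

[nvhahavi]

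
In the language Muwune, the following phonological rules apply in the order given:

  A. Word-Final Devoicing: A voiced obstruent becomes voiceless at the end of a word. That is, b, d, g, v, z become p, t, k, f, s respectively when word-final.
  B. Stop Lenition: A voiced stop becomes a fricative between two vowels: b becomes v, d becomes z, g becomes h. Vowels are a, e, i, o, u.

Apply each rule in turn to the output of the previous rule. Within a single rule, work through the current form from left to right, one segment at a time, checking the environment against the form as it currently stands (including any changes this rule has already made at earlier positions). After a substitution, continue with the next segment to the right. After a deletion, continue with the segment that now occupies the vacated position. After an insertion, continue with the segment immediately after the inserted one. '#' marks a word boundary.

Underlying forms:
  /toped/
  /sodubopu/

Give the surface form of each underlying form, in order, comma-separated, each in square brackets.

[topet], [sozuvopu]

/toped/:
  A Word-Final Devoicing: [toped] → [topet]
  B Stop Lenition: no change — [topet]
/sodubopu/:
  A Word-Final Devoicing: no change — [sodubopu]
  B Stop Lenition: [sodubopu] → [sozuvopu]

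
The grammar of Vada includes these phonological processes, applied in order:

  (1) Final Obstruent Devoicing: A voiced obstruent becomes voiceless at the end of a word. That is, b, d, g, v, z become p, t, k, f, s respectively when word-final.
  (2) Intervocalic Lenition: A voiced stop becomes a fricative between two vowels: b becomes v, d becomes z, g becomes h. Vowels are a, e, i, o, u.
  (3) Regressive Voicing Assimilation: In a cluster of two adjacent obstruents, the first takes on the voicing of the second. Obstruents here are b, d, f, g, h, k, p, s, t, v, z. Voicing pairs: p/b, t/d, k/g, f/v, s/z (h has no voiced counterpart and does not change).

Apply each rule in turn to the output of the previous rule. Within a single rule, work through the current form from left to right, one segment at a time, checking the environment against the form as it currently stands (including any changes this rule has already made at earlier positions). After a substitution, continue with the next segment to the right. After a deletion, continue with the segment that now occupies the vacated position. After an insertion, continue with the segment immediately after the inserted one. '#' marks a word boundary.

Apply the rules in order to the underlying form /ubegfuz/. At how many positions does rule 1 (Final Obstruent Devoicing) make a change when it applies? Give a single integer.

1

(1) Final Obstruent Devoicing: [ubegfuz] → [ubegfus]
(2) Intervocalic Lenition: [ubegfus] → [uvegfus]
(3) Regressive Voicing Assimilation: [uvegfus] → [uvekfus]
Rule 1 changed 1 position(s).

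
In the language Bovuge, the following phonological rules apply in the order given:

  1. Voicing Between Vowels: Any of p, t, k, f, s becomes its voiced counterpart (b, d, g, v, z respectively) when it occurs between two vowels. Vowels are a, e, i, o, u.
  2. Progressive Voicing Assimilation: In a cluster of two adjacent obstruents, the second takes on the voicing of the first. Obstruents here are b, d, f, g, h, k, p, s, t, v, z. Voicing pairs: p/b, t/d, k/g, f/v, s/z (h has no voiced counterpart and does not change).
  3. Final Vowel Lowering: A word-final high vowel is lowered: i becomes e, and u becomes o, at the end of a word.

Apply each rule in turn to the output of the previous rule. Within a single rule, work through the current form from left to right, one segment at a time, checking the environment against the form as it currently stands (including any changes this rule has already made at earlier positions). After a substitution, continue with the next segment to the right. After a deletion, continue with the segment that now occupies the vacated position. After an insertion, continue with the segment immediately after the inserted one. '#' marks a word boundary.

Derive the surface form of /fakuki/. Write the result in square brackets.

[faguge]

1 Voicing Between Vowels: [fakuki] → [fagugi]
2 Progressive Voicing Assimilation: no change — [fagugi]
3 Final Vowel Lowering: [fagugi] → [faguge]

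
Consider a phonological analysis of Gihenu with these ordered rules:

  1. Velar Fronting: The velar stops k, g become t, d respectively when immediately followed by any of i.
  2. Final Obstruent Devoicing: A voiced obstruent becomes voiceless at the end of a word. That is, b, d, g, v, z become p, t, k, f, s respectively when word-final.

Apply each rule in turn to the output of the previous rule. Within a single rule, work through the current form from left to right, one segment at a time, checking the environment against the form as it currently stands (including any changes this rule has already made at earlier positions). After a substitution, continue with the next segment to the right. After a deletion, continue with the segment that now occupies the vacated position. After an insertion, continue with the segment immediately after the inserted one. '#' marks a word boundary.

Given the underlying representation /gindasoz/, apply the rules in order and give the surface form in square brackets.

1 Velar Fronting: [gindasoz] → [dindasoz]
2 Final Obstruent Devoicing: [dindasoz] → [dindasos]

[dindasos]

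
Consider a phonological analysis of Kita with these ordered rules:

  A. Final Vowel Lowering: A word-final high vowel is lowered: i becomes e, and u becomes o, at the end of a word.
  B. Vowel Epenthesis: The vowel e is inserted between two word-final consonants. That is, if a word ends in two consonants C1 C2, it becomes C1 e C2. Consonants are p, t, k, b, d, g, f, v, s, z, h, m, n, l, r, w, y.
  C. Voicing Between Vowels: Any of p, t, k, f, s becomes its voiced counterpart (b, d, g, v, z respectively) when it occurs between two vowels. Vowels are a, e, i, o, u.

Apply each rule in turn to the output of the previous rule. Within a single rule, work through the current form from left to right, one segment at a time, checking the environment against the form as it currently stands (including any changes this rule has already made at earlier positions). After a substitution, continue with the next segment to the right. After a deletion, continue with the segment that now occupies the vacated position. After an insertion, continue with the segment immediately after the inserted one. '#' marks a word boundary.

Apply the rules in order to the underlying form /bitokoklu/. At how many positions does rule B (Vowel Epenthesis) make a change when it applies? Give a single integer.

A Final Vowel Lowering: [bitokoklu] → [bitokoklo]
B Vowel Epenthesis: no change — [bitokoklo]
C Voicing Between Vowels: [bitokoklo] → [bidogoklo]
Rule B changed 0 position(s).

0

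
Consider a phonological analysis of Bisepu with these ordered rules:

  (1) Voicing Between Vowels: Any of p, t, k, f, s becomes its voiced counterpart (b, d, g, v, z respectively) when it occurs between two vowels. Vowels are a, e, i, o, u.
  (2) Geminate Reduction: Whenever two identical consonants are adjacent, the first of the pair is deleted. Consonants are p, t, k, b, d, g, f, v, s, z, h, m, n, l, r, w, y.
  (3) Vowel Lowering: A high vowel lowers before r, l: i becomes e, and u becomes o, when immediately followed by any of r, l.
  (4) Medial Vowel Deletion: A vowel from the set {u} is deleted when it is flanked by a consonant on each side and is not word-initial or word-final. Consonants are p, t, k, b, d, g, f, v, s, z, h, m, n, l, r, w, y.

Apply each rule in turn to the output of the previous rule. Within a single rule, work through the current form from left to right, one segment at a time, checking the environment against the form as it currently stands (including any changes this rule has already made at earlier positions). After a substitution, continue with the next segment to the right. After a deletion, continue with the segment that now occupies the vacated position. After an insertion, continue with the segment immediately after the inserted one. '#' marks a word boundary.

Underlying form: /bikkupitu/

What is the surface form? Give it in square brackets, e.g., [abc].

(1) Voicing Between Vowels: [bikkupitu] → [bikkubidu]
(2) Geminate Reduction: [bikkubidu] → [bikubidu]
(3) Vowel Lowering: no change — [bikubidu]
(4) Medial Vowel Deletion: [bikubidu] → [bikbidu]

[bikbidu]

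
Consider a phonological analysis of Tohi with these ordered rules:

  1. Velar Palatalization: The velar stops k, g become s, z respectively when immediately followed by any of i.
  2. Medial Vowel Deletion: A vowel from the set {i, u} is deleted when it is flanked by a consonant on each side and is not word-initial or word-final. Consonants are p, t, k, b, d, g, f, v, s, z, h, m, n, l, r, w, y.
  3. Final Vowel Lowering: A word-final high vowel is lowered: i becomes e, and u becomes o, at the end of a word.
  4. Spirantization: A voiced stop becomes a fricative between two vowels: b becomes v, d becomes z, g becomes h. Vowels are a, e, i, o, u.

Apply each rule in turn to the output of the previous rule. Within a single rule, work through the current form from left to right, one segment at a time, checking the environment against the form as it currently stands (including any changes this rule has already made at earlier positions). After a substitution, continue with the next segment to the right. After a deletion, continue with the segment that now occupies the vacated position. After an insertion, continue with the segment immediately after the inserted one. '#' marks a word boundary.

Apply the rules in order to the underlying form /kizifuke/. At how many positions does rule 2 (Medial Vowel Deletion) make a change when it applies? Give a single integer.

1 Velar Palatalization: [kizifuke] → [sizifuke]
2 Medial Vowel Deletion: [sizifuke] → [szfke]
3 Final Vowel Lowering: no change — [szfke]
4 Spirantization: no change — [szfke]
Rule 2 changed 3 position(s).

3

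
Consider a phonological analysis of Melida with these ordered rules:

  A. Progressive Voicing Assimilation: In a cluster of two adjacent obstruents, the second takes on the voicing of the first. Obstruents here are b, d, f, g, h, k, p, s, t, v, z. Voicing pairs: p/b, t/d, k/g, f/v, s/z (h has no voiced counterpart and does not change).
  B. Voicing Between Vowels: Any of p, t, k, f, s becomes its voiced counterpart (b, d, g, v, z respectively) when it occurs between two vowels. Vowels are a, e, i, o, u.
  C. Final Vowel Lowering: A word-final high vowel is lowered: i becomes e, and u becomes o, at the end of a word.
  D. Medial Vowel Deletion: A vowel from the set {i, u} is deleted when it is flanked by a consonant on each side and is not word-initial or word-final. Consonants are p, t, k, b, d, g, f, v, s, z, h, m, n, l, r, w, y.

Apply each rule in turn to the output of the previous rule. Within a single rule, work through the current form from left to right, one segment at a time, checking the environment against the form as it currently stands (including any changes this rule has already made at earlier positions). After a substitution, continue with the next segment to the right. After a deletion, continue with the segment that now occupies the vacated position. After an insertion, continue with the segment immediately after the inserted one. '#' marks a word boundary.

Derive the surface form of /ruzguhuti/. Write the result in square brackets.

[rzghde]

A Progressive Voicing Assimilation: no change — [ruzguhuti]
B Voicing Between Vowels: [ruzguhuti] → [ruzguhudi]
C Final Vowel Lowering: [ruzguhudi] → [ruzguhude]
D Medial Vowel Deletion: [ruzguhude] → [rzghde]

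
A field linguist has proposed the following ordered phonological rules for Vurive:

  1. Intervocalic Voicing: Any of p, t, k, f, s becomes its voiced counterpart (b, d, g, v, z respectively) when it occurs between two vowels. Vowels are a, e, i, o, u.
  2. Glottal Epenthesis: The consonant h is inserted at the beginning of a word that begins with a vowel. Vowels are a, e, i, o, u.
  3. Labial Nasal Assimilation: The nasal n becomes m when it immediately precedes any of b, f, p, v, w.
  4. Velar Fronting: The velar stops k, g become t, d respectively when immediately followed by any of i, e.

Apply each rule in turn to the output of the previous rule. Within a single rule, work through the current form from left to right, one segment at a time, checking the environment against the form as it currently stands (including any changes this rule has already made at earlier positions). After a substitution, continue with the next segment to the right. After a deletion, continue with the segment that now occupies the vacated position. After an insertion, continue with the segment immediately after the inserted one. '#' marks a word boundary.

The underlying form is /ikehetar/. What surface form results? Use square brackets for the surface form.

[hidehedar]

1 Intervocalic Voicing: [ikehetar] → [igehedar]
2 Glottal Epenthesis: [igehedar] → [higehedar]
3 Labial Nasal Assimilation: no change — [higehedar]
4 Velar Fronting: [higehedar] → [hidehedar]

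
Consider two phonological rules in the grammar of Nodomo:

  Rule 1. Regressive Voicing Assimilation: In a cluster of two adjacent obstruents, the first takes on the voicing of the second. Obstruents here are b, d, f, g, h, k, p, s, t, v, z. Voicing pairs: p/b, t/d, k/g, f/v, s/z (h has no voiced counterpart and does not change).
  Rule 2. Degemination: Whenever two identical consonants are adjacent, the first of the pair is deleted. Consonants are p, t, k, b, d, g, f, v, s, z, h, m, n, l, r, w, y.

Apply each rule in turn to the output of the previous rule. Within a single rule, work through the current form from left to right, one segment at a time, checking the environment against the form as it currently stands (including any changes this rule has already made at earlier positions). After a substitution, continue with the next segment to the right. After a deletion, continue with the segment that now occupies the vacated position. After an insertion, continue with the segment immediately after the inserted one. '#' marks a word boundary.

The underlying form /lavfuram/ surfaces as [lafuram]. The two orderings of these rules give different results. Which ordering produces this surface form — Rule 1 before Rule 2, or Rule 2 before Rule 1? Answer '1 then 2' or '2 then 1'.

1 then 2

Order 1 then 2:
  1 Regressive Voicing Assimilation: [lavfuram] → [laffuram]
  2 Degemination: [laffuram] → [lafuram]
  result: [lafuram]
Order 2 then 1:
  2 Degemination: no change — [lavfuram]
  1 Regressive Voicing Assimilation: [lavfuram] → [laffuram]
  result: [laffuram]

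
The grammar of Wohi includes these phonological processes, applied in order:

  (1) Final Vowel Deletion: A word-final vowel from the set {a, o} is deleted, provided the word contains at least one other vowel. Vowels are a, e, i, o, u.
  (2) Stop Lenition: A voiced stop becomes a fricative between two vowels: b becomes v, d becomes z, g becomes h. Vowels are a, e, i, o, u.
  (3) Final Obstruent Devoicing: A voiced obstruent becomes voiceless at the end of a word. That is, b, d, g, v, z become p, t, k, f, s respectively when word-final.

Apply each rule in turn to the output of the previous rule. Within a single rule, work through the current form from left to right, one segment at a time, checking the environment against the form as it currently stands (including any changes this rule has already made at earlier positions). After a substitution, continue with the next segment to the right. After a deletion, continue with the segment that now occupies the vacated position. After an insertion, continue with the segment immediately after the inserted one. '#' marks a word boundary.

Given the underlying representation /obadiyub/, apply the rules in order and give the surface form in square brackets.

[ovaziyup]

(1) Final Vowel Deletion: no change — [obadiyub]
(2) Stop Lenition: [obadiyub] → [ovaziyub]
(3) Final Obstruent Devoicing: [ovaziyub] → [ovaziyup]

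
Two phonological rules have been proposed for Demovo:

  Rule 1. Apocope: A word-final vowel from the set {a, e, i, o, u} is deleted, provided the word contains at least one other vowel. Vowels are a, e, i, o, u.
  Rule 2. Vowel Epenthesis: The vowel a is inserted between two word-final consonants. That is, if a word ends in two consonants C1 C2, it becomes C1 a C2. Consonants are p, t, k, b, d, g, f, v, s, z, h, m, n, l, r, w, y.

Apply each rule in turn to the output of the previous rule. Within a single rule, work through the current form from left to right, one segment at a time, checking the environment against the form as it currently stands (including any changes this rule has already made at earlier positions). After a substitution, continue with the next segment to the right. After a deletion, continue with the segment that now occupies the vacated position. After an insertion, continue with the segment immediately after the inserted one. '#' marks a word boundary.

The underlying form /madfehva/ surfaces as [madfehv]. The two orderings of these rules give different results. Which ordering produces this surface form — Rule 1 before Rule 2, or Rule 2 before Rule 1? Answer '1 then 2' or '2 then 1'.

2 then 1

Order 1 then 2:
  1 Apocope: [madfehva] → [madfehv]
  2 Vowel Epenthesis: [madfehv] → [madfehav]
  result: [madfehav]
Order 2 then 1:
  2 Vowel Epenthesis: no change — [madfehva]
  1 Apocope: [madfehva] → [madfehv]
  result: [madfehv]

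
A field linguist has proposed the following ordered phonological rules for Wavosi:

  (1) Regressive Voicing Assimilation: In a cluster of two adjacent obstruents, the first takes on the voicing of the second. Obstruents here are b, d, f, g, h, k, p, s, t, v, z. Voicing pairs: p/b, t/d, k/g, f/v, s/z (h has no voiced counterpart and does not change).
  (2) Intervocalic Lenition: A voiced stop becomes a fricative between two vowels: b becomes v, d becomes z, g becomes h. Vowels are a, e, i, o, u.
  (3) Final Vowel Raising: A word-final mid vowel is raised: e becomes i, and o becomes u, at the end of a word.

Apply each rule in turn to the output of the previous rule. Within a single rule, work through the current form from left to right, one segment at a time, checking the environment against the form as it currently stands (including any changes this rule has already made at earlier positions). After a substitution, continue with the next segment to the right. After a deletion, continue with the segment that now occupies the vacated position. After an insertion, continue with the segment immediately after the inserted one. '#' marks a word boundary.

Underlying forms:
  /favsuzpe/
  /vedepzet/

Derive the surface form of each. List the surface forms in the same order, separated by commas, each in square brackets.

/favsuzpe/:
  (1) Regressive Voicing Assimilation: [favsuzpe] → [fafsuspe]
  (2) Intervocalic Lenition: no change — [fafsuspe]
  (3) Final Vowel Raising: [fafsuspe] → [fafsuspi]
/vedepzet/:
  (1) Regressive Voicing Assimilation: [vedepzet] → [vedebzet]
  (2) Intervocalic Lenition: [vedebzet] → [vezebzet]
  (3) Final Vowel Raising: no change — [vezebzet]

[fafsuspi], [vezebzet]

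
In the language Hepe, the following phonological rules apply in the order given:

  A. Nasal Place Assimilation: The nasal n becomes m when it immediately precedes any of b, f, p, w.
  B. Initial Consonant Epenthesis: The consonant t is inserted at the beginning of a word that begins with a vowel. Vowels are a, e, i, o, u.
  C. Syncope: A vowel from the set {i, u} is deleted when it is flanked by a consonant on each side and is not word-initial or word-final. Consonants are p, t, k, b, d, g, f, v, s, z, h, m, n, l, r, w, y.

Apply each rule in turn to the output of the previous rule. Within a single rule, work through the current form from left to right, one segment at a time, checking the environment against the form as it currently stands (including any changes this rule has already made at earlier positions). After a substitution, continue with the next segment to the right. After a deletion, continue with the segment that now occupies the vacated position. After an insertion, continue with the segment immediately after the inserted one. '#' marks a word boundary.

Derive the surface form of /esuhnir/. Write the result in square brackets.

A Nasal Place Assimilation: no change — [esuhnir]
B Initial Consonant Epenthesis: [esuhnir] → [tesuhnir]
C Syncope: [tesuhnir] → [teshnr]

[teshnr]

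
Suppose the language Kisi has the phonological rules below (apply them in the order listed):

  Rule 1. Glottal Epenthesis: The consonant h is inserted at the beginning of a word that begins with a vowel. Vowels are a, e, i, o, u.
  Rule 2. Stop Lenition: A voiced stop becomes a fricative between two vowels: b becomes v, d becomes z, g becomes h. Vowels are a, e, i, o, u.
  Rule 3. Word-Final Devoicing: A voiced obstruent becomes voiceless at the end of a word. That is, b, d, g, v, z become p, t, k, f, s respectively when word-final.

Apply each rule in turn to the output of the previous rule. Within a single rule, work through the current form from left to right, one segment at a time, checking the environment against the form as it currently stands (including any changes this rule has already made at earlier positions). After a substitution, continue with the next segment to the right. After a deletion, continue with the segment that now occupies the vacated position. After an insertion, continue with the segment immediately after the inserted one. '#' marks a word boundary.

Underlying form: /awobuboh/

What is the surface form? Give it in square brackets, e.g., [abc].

Rule 1 Glottal Epenthesis: [awobuboh] → [hawobuboh]
Rule 2 Stop Lenition: [hawobuboh] → [hawovuvoh]
Rule 3 Word-Final Devoicing: no change — [hawovuvoh]

[hawovuvoh]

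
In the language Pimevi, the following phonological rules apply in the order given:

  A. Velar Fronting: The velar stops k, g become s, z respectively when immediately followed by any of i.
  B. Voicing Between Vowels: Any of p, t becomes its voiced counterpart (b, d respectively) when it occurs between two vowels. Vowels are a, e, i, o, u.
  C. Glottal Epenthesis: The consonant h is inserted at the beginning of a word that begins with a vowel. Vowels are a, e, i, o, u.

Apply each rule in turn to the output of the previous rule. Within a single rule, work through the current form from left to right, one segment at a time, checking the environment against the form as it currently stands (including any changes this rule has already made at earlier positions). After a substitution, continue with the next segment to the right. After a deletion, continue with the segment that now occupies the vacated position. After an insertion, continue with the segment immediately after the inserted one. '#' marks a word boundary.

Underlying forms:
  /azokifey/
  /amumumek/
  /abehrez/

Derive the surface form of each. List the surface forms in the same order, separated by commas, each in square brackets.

[hazosifey], [hamumumek], [habehrez]

/azokifey/:
  A Velar Fronting: [azokifey] → [azosifey]
  B Voicing Between Vowels: no change — [azosifey]
  C Glottal Epenthesis: [azosifey] → [hazosifey]
/amumumek/:
  A Velar Fronting: no change — [amumumek]
  B Voicing Between Vowels: no change — [amumumek]
  C Glottal Epenthesis: [amumumek] → [hamumumek]
/abehrez/:
  A Velar Fronting: no change — [abehrez]
  B Voicing Between Vowels: no change — [abehrez]
  C Glottal Epenthesis: [abehrez] → [habehrez]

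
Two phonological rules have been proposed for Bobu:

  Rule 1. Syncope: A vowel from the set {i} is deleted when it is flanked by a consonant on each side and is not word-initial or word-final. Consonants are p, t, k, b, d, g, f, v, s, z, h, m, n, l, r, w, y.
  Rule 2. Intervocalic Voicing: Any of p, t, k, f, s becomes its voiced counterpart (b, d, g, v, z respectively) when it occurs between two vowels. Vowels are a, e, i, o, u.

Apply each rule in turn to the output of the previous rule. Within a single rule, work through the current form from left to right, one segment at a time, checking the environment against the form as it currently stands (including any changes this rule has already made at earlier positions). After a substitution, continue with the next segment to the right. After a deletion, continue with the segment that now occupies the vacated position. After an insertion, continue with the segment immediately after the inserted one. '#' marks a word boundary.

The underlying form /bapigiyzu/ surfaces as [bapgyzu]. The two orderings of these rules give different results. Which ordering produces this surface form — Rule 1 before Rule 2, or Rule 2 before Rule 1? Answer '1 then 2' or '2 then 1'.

Order 1 then 2:
  1 Syncope: [bapigiyzu] → [bapgyzu]
  2 Intervocalic Voicing: no change — [bapgyzu]
  result: [bapgyzu]
Order 2 then 1:
  2 Intervocalic Voicing: [bapigiyzu] → [babigiyzu]
  1 Syncope: [babigiyzu] → [babgyzu]
  result: [babgyzu]

1 then 2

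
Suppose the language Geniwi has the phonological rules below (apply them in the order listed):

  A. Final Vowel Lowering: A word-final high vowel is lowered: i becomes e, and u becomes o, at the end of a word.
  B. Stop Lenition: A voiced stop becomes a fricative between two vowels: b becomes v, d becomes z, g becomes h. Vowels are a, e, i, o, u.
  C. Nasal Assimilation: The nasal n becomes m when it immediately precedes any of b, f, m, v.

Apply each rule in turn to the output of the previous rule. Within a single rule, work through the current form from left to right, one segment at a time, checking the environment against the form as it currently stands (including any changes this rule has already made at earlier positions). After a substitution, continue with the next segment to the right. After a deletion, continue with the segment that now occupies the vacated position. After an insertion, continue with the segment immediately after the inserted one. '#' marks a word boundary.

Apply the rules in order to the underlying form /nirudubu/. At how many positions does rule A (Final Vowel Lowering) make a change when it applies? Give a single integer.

A Final Vowel Lowering: [nirudubu] → [nirudubo]
B Stop Lenition: [nirudubo] → [niruzuvo]
C Nasal Assimilation: no change — [niruzuvo]
Rule A changed 1 position(s).

1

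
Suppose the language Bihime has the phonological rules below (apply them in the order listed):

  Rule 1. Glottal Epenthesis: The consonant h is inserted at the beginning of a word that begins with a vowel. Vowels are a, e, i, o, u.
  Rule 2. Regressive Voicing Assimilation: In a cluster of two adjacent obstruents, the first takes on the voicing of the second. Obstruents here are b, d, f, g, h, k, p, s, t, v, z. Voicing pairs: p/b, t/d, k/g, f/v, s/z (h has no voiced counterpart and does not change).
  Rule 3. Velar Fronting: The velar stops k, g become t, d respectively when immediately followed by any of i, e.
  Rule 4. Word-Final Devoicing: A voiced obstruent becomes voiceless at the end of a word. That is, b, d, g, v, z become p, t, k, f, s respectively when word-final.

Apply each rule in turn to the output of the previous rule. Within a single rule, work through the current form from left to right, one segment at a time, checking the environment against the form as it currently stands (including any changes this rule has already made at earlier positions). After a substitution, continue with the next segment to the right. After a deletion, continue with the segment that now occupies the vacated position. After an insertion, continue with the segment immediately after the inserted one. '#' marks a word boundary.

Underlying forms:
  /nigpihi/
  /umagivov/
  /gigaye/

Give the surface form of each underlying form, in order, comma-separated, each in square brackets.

[nikpihi], [humadivof], [digaye]

/nigpihi/:
  Rule 1 Glottal Epenthesis: no change — [nigpihi]
  Rule 2 Regressive Voicing Assimilation: [nigpihi] → [nikpihi]
  Rule 3 Velar Fronting: no change — [nikpihi]
  Rule 4 Word-Final Devoicing: no change — [nikpihi]
/umagivov/:
  Rule 1 Glottal Epenthesis: [umagivov] → [humagivov]
  Rule 2 Regressive Voicing Assimilation: no change — [humagivov]
  Rule 3 Velar Fronting: [humagivov] → [humadivov]
  Rule 4 Word-Final Devoicing: [humadivov] → [humadivof]
/gigaye/:
  Rule 1 Glottal Epenthesis: no change — [gigaye]
  Rule 2 Regressive Voicing Assimilation: no change — [gigaye]
  Rule 3 Velar Fronting: [gigaye] → [digaye]
  Rule 4 Word-Final Devoicing: no change — [digaye]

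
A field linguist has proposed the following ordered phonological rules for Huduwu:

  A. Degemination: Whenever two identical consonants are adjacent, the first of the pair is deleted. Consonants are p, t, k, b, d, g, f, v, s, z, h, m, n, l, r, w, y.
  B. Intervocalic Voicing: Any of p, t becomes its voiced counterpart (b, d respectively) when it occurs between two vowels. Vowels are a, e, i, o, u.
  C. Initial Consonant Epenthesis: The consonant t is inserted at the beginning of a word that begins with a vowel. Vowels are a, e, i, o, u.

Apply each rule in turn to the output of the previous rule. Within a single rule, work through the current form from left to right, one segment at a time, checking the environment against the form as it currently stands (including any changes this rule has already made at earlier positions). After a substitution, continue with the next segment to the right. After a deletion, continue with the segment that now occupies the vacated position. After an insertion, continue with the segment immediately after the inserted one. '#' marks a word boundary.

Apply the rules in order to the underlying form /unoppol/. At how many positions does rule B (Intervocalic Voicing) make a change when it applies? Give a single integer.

1

A Degemination: [unoppol] → [unopol]
B Intervocalic Voicing: [unopol] → [unobol]
C Initial Consonant Epenthesis: [unobol] → [tunobol]
Rule B changed 1 position(s).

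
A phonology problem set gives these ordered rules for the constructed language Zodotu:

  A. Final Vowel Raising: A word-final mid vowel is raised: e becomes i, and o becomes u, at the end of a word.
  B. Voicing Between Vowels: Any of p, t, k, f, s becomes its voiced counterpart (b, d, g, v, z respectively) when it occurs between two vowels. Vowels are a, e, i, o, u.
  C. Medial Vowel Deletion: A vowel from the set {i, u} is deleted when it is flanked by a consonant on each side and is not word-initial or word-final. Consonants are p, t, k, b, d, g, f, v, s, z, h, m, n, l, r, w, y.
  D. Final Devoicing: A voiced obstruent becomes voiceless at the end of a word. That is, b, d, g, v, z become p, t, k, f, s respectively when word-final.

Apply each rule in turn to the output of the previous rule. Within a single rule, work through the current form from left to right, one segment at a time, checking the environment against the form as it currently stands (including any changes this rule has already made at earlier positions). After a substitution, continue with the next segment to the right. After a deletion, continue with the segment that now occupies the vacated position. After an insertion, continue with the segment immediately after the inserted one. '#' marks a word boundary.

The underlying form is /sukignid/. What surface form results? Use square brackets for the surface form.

A Final Vowel Raising: no change — [sukignid]
B Voicing Between Vowels: [sukignid] → [sugignid]
C Medial Vowel Deletion: [sugignid] → [sggnd]
D Final Devoicing: [sggnd] → [sggnt]

[sggnt]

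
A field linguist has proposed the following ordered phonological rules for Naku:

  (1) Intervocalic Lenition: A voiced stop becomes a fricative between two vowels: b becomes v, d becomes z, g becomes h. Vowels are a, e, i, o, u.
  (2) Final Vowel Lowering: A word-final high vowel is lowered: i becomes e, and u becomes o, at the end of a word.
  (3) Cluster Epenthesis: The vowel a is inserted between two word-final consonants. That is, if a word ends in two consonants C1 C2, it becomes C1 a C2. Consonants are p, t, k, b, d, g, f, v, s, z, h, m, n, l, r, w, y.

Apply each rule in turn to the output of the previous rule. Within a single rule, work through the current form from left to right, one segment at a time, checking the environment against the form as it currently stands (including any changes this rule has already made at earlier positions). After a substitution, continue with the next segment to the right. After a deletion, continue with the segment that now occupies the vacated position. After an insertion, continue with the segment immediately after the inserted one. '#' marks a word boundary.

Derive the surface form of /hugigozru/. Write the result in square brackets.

[huhihozro]

(1) Intervocalic Lenition: [hugigozru] → [huhihozru]
(2) Final Vowel Lowering: [huhihozru] → [huhihozro]
(3) Cluster Epenthesis: no change — [huhihozro]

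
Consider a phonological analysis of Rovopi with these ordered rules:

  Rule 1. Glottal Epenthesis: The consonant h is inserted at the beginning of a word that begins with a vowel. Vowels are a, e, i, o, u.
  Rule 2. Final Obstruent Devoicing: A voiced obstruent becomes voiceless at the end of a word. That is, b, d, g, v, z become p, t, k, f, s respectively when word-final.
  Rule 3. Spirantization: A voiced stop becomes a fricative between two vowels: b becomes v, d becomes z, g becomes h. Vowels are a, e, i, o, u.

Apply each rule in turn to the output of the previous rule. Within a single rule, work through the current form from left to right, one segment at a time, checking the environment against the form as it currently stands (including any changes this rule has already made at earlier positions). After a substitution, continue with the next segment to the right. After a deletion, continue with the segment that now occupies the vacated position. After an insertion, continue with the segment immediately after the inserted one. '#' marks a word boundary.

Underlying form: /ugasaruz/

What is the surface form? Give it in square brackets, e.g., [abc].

[huhasarus]

Rule 1 Glottal Epenthesis: [ugasaruz] → [hugasaruz]
Rule 2 Final Obstruent Devoicing: [hugasaruz] → [hugasarus]
Rule 3 Spirantization: [hugasarus] → [huhasarus]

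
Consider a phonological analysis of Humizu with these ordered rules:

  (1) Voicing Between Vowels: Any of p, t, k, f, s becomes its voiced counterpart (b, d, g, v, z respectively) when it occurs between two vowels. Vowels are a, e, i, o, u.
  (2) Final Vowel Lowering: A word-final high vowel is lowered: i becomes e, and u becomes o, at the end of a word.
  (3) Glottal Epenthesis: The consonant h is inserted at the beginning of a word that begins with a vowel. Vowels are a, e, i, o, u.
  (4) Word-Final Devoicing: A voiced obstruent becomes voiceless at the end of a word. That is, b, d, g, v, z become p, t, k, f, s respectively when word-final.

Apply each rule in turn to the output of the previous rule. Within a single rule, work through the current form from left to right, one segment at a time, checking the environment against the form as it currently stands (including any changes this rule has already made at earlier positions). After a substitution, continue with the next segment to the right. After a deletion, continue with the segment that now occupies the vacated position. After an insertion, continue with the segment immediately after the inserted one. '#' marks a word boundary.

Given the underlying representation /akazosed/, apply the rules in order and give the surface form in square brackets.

(1) Voicing Between Vowels: [akazosed] → [agazozed]
(2) Final Vowel Lowering: no change — [agazozed]
(3) Glottal Epenthesis: [agazozed] → [hagazozed]
(4) Word-Final Devoicing: [hagazozed] → [hagazozet]

[hagazozet]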